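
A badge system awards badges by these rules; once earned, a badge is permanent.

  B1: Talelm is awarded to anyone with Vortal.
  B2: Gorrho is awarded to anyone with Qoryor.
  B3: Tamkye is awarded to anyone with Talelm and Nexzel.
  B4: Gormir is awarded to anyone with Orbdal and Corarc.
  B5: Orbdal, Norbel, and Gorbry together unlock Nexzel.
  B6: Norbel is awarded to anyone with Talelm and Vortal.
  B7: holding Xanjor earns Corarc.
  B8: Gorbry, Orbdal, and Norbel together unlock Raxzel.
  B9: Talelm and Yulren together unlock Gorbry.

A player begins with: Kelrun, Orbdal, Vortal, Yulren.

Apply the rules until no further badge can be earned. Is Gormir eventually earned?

No

Gormir would need Orbdal and Corarc (B4), but Corarc is never earned.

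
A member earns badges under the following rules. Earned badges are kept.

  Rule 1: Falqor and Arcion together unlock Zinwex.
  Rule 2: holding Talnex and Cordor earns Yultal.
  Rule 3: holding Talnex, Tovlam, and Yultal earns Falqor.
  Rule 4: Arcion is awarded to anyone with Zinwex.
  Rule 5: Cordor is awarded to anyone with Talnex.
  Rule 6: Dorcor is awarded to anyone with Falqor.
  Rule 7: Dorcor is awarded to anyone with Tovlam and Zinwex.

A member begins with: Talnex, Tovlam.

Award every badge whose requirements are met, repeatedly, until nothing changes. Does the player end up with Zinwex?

No

Zinwex would need Falqor and Arcion (Rule 1), but Arcion is never earned.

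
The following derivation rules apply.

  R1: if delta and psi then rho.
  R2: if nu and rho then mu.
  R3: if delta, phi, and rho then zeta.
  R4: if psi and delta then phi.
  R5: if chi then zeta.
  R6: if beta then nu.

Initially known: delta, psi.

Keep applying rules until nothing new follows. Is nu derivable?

No

nu would need beta (R6), but beta is never established.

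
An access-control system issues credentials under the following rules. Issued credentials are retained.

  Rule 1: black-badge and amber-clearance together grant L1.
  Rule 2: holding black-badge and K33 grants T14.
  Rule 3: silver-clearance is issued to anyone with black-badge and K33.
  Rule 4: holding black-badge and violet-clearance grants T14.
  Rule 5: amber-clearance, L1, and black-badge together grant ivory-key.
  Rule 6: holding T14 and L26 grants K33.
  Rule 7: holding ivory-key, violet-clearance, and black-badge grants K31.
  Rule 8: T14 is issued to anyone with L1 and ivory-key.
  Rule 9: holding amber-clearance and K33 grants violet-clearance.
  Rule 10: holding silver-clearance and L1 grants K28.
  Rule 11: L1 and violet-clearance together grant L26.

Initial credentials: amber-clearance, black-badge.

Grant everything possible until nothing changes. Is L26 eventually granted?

L26 would need L1 and violet-clearance (Rule 11), but violet-clearance is never granted.

No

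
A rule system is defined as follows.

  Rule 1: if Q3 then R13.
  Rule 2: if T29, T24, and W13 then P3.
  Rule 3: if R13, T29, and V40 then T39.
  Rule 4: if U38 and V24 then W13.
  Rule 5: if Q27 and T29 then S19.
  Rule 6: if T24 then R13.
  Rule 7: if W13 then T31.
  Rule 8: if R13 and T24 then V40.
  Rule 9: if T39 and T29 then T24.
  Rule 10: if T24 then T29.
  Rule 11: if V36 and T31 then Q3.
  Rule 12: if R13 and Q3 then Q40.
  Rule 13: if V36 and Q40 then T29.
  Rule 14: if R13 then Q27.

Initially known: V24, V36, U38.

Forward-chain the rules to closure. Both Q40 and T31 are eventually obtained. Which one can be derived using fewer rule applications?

T31: U38 and V24 hold, so W13 follows (Rule 4). W13 holds, so T31 follows (Rule 7). [2 rule applications]
Q40: From U38 and V24, Rule 4 gives W13. From W13, Rule 7 gives T31. V36 and T31 hold, so Q3 follows (Rule 11). Q3 holds, so R13 follows (Rule 1). R13 and Q3 hold, so Q40 follows (Rule 12). [5 rule applications]
T31 needs fewer.

T31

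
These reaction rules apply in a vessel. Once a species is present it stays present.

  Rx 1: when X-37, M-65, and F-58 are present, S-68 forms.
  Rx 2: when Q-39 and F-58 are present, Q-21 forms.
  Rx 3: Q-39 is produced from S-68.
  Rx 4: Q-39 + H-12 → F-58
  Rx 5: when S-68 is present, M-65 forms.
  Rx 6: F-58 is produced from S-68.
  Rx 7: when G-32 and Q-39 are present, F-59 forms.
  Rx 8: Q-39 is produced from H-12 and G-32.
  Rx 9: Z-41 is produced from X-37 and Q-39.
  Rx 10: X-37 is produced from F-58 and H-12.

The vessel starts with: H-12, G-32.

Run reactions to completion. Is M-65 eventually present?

M-65 would need S-68 (Rx 5), but S-68 never forms.

No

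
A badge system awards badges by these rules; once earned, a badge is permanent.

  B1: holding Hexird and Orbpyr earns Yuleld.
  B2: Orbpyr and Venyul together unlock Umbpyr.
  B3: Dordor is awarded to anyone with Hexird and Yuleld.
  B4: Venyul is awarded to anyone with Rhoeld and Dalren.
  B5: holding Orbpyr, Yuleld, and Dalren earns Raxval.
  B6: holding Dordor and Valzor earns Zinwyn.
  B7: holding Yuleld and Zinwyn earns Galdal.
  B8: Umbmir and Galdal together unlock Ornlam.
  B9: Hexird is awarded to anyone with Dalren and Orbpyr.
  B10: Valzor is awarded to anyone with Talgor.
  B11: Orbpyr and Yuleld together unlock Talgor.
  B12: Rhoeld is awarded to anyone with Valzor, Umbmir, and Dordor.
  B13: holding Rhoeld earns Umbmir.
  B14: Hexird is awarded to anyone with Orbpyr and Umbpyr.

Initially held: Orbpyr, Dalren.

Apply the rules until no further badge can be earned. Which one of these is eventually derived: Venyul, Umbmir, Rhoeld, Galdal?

With Dalren and Orbpyr, Hexird is earned (B9).
With Hexird and Orbpyr, Yuleld is earned (B1).
With Hexird and Yuleld, Dordor is earned (B3).
With Orbpyr and Yuleld, Talgor is earned (B11).
With Talgor, Valzor is earned (B10).
With Dordor and Valzor, Zinwyn is earned (B6).
With Yuleld and Zinwyn, Galdal is earned (B7).
Venyul would need Rhoeld and Dalren (B4), but Rhoeld is never earned. Rhoeld would need Valzor, Umbmir, and Dordor (B12), but Umbmir is never earned. Umbmir would need Rhoeld (B13), but Rhoeld is never earned.

Galdal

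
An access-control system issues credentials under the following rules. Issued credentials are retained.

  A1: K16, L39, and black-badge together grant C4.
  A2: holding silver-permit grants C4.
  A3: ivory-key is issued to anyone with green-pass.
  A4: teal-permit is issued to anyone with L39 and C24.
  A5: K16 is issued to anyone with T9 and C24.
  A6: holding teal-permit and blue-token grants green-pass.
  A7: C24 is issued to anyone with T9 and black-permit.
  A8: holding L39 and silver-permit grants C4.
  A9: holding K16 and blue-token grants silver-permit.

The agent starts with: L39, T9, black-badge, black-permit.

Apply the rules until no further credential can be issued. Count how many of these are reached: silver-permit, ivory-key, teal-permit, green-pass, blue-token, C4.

2

Holding T9 and black-permit grants C24 (A7).
Holding L39 and C24 grants teal-permit (A4).
Holding T9 and C24 grants K16 (A5).
Holding K16, L39, and black-badge grants C4 (A1).
silver-permit would need K16 and blue-token (A9), but blue-token is never granted.
ivory-key would need green-pass (A3), but green-pass is never granted.
teal-permit: reached.
green-pass would need teal-permit and blue-token (A6), but blue-token is never granted.
No rule produces blue-token, and it is not given.
C4: reached.
Reached: teal-permit and C4 — 2 of the 6.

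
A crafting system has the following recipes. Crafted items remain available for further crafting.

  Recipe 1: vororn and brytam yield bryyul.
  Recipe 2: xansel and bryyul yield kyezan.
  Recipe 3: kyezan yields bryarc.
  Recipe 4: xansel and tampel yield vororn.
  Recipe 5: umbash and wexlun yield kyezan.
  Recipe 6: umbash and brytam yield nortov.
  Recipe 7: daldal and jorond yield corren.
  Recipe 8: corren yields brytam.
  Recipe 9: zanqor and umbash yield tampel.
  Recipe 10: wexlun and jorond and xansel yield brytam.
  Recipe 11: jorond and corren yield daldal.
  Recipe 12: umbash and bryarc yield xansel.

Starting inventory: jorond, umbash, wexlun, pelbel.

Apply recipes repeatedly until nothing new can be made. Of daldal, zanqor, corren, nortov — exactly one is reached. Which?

umbash and wexlun → kyezan (Recipe 5).
kyezan → bryarc (Recipe 3).
Using Recipe 12, umbash and bryarc make xansel.
Using Recipe 10, wexlun, jorond, and xansel make brytam.
Using Recipe 6, umbash and brytam make nortov.
No rule produces zanqor, and it is not given. corren would need daldal and jorond (Recipe 7), but daldal is never obtained. daldal would need jorond and corren (Recipe 11), but corren is never obtained.

nortov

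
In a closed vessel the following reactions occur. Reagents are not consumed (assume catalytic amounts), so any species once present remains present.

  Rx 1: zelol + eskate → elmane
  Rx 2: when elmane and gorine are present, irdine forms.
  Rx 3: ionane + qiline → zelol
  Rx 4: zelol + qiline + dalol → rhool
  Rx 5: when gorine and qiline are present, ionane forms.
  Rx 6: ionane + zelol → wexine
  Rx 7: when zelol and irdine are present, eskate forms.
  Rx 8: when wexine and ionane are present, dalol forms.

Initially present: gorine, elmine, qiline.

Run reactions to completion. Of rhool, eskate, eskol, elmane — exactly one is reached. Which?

gorine and qiline present → ionane forms (Rx 5).
ionane and qiline present → zelol forms (Rx 3).
ionane and zelol present → wexine forms (Rx 6).
wexine and ionane present → dalol forms (Rx 8).
zelol, qiline, and dalol present → rhool forms (Rx 4).
eskate would need zelol and irdine (Rx 7), but irdine never forms. No rule produces eskol, and it is not given. elmane would need zelol and eskate (Rx 1), but eskate never forms.

rhool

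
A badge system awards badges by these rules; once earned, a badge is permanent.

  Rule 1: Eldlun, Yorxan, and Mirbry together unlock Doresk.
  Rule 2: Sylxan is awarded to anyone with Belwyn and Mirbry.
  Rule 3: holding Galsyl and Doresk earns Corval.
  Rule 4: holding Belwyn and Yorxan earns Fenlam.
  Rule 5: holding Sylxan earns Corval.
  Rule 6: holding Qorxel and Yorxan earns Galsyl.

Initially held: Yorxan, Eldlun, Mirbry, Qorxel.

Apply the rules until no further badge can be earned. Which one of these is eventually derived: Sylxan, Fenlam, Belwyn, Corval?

Corval

With Qorxel and Yorxan, Galsyl is earned (Rule 6).
With Eldlun, Yorxan, and Mirbry, Doresk is earned (Rule 1).
With Galsyl and Doresk, Corval is earned (Rule 3).
Sylxan would need Belwyn and Mirbry (Rule 2), but Belwyn is never earned. No rule produces Belwyn, and it is not given. Fenlam would need Belwyn and Yorxan (Rule 4), but Belwyn is never earned.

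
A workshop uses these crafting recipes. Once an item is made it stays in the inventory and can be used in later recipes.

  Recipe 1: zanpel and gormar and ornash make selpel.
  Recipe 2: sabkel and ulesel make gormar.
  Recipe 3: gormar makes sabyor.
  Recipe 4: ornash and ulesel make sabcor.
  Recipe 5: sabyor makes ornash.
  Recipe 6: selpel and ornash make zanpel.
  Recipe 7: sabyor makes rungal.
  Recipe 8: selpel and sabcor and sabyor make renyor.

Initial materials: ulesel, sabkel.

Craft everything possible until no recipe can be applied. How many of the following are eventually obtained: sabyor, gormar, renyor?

sabkel and ulesel → gormar (Recipe 2).
Using Recipe 3, gormar makes sabyor.
sabyor: reached.
gormar: reached.
renyor would need selpel, sabcor, and sabyor (Recipe 8), but selpel is never obtained.
Reached: sabyor and gormar — 2 of the 3.

2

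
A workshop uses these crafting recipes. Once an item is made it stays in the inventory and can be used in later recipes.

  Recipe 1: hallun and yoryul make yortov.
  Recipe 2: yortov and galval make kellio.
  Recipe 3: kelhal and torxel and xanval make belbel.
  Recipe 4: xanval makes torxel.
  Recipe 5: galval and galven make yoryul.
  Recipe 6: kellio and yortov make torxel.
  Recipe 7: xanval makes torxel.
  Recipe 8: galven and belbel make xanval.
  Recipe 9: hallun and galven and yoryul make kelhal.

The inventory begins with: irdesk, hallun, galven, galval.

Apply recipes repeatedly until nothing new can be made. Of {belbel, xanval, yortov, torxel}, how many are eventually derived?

galval and galven → yoryul (Recipe 5).
hallun and yoryul → yortov (Recipe 1).
Using Recipe 2, yortov and galval make kellio.
kellio and yortov → torxel (Recipe 6).
belbel would need kelhal, torxel, and xanval (Recipe 3), but xanval is never obtained.
xanval would need galven and belbel (Recipe 8), but belbel is never obtained.
yortov: reached.
torxel: reached.
Reached: yortov and torxel — 2 of the 4.

2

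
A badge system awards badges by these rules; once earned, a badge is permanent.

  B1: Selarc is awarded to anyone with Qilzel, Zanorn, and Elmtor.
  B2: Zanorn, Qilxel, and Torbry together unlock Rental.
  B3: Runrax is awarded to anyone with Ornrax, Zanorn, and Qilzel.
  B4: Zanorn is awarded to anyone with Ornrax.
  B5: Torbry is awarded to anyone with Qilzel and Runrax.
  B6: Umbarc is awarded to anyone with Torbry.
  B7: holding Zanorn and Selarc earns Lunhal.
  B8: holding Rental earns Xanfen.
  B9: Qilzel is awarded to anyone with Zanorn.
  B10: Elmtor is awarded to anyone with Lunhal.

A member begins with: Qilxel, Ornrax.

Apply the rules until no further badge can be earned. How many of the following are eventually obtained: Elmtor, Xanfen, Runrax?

2

With Ornrax, Zanorn is earned (B4).
With Zanorn, Qilzel is earned (B9).
With Ornrax, Zanorn, and Qilzel, Runrax is earned (B3).
With Qilzel and Runrax, Torbry is earned (B5).
With Zanorn, Qilxel, and Torbry, Rental is earned (B2).
With Rental, Xanfen is earned (B8).
Elmtor would need Lunhal (B10), but Lunhal is never earned.
Xanfen: reached.
Runrax: reached.
Reached: Xanfen and Runrax — 2 of the 3.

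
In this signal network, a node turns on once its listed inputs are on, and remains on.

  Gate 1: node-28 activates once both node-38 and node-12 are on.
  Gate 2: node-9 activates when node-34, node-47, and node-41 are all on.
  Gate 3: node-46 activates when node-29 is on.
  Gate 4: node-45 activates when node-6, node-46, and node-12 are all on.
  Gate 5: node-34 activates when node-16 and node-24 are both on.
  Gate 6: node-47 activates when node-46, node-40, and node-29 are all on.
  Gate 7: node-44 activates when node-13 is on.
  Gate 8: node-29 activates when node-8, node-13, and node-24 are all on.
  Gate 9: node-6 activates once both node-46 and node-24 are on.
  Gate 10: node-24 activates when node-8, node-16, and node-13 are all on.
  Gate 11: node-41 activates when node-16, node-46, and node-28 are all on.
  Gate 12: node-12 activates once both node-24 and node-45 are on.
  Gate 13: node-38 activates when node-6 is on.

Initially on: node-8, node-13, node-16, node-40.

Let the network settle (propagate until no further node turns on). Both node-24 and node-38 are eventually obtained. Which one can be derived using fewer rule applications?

node-24

node-24: Gate 10: node-8, node-16, and node-13 on → node-24 on. [1 rule application]
node-38: node-8, node-16, and node-13 are on, so node-24 activates (Gate 10). Gate 8: node-8, node-13, and node-24 on → node-29 on. node-29 is on, so node-46 activates (Gate 3). node-46 and node-24 are on, so node-6 activates (Gate 9). Gate 13: node-6 on → node-38 on. [5 rule applications]
node-24 needs fewer.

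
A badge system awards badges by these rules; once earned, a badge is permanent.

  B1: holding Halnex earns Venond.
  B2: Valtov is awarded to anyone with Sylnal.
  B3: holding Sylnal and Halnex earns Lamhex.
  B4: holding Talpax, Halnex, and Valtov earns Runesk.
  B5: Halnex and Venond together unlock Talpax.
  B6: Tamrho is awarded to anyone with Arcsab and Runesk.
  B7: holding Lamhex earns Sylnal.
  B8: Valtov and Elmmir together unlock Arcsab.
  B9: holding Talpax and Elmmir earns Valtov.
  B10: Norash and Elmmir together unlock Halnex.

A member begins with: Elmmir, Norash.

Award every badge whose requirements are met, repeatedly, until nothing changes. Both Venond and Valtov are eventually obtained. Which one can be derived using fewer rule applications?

Venond: With Norash and Elmmir, Halnex is earned (B10). With Halnex, Venond is earned (B1). [2 rule applications]
Valtov: With Norash and Elmmir, Halnex is earned (B10). With Halnex, Venond is earned (B1). With Halnex and Venond, Talpax is earned (B5). With Talpax and Elmmir, Valtov is earned (B9). [4 rule applications]
Venond needs fewer.

Venond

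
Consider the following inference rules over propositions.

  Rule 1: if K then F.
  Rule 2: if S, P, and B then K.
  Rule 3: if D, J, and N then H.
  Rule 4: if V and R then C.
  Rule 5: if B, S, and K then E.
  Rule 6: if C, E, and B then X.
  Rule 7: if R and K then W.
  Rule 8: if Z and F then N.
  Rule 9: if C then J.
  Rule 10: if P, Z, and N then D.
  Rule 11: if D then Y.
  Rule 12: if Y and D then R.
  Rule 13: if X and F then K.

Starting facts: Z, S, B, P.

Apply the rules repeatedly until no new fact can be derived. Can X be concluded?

X would need C, E, and B (Rule 6), but C is never established.

No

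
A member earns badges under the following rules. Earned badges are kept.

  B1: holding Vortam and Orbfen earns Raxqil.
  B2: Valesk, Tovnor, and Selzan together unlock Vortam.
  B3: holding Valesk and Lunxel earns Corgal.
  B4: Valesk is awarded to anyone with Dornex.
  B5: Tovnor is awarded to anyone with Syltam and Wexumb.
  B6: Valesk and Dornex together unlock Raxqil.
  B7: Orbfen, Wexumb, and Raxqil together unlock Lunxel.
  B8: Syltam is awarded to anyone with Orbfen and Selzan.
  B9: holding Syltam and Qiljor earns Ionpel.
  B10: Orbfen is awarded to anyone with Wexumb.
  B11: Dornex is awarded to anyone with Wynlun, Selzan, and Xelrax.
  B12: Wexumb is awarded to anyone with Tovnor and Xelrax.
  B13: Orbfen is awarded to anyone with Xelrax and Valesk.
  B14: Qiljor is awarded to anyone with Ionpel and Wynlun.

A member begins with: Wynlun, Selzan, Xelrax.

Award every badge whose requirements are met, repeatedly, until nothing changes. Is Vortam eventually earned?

No

Vortam would need Valesk, Tovnor, and Selzan (B2), but Tovnor is never earned.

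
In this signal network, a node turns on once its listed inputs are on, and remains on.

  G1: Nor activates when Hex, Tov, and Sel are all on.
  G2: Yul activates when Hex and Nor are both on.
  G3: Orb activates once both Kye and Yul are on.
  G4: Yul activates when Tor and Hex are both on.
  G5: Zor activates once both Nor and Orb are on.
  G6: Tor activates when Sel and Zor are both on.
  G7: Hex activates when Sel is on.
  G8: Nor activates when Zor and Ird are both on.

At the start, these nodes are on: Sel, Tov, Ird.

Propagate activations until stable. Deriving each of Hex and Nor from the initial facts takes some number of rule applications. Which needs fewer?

Hex

Hex: G7: Sel on → Hex on. [1 rule application]
Nor: G7: Sel on → Hex on. G1: Hex, Tov, and Sel on → Nor on. [2 rule applications]
Hex needs fewer.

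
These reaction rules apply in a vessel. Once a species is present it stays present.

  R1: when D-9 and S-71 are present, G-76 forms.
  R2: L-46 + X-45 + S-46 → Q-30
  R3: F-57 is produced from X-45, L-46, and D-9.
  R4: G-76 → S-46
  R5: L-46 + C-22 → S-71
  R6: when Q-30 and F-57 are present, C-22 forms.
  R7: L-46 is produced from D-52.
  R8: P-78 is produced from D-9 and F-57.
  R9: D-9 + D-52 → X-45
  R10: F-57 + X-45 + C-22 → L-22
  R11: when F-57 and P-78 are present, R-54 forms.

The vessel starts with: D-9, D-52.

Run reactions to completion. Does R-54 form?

Yes

D-9 and D-52 present → X-45 forms (R9).
D-52 present → L-46 forms (R7).
X-45, L-46, and D-9 present → F-57 forms (R3).
D-9 and F-57 present → P-78 forms (R8).
F-57 and P-78 present → R-54 forms (R11).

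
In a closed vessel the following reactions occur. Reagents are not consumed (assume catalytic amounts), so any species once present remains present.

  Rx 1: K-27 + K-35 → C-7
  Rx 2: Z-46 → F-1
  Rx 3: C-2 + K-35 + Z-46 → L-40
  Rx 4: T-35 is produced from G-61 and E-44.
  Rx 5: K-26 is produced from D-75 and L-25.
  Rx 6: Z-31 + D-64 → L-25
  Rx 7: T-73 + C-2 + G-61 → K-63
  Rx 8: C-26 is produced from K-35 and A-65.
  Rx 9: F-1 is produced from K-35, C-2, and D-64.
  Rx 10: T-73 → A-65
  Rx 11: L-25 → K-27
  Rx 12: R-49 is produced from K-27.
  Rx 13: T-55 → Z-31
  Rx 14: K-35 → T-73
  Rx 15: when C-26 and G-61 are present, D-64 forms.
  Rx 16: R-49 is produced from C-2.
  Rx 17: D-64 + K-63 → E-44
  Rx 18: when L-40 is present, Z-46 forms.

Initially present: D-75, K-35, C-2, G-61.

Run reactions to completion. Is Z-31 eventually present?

No

Z-31 would need T-55 (Rx 13), but T-55 never forms.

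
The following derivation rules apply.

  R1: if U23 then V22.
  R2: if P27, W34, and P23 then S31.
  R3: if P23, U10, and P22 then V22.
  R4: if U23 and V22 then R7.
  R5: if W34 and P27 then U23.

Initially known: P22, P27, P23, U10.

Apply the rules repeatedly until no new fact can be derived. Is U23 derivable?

No

U23 would need W34 and P27 (R5), but W34 is never established.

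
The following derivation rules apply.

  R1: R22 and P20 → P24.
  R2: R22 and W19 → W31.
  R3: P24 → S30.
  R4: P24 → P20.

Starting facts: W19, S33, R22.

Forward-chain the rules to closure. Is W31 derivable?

Yes

From R22 and W19, R2 gives W31.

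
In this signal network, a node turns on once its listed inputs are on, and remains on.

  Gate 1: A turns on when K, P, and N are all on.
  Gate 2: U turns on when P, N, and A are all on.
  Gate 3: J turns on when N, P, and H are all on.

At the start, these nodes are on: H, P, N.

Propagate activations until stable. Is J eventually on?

Yes

Gate 3: N, P, and H on → J on.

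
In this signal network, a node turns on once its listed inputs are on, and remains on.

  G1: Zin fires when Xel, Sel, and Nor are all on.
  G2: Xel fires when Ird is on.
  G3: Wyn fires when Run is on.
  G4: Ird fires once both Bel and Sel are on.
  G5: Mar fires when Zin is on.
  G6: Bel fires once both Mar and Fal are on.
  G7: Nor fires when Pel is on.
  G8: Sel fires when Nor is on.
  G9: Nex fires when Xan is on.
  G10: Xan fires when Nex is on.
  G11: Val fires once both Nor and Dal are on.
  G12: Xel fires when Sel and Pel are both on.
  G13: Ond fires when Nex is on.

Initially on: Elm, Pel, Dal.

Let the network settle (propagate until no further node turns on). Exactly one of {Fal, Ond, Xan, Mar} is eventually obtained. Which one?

Mar

Pel is on, so Nor fires (G7).
Nor is on, so Sel fires (G8).
G12: Sel and Pel on → Xel on.
Xel, Sel, and Nor are on, so Zin fires (G1).
G5: Zin on → Mar on.
Ond would need Nex (G13), but Nex never turns on. No rule produces Fal, and it is not given. Xan would need Nex (G10), but Nex never turns on.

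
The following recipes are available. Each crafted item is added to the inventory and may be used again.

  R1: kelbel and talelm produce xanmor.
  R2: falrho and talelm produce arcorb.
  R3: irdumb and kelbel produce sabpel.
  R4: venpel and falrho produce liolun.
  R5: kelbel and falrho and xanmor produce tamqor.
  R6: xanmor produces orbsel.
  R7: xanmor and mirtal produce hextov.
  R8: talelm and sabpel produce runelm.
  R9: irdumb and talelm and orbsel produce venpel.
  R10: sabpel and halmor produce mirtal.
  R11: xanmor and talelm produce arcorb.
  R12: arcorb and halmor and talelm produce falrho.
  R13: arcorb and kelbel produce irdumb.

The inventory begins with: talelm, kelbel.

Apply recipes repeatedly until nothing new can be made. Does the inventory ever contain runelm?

Yes

kelbel and talelm → xanmor (R1).
Using R11, xanmor and talelm make arcorb.
Using R13, arcorb and kelbel make irdumb.
irdumb and kelbel → sabpel (R3).
talelm and sabpel → runelm (R8).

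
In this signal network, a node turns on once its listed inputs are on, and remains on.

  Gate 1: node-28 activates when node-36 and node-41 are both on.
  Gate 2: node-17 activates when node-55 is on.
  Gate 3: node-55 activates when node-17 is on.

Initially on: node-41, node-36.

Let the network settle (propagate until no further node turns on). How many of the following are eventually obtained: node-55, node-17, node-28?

node-36 and node-41 are on, so node-28 activates (Gate 1).
node-55 would need node-17 (Gate 3), but node-17 never turns on.
node-17 would need node-55 (Gate 2), but node-55 never turns on.
node-28: reached.
Reached: node-28 — 1 of the 3.

1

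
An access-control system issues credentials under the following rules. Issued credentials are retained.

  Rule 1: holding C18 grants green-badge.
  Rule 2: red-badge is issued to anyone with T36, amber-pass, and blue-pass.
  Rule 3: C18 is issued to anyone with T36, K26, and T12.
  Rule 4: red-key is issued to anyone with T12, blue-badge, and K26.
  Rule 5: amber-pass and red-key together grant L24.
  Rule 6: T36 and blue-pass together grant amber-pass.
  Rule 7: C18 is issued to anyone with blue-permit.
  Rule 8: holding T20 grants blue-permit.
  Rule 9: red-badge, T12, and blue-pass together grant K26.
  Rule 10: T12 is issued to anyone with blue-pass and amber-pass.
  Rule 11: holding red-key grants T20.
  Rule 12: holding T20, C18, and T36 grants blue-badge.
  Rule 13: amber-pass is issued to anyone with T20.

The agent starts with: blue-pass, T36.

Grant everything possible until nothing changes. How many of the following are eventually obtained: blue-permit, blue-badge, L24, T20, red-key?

blue-permit would need T20 (Rule 8), but T20 is never granted.
blue-badge would need T20, C18, and T36 (Rule 12), but T20 is never granted.
L24 would need amber-pass and red-key (Rule 5), but red-key is never granted.
T20 would need red-key (Rule 11), but red-key is never granted.
red-key would need T12, blue-badge, and K26 (Rule 4), but blue-badge is never granted.
None of the 5 are reached.

0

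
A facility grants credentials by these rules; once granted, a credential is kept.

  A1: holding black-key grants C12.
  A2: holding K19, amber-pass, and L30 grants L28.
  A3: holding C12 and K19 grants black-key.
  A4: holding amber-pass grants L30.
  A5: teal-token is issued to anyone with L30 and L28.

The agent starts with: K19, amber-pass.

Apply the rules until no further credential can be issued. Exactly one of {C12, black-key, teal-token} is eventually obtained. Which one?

Holding amber-pass grants L30 (A4).
Holding K19, amber-pass, and L30 grants L28 (A2).
Holding L30 and L28 grants teal-token (A5).
black-key would need C12 and K19 (A3), but C12 is never granted. C12 would need black-key (A1), but black-key is never granted.

teal-token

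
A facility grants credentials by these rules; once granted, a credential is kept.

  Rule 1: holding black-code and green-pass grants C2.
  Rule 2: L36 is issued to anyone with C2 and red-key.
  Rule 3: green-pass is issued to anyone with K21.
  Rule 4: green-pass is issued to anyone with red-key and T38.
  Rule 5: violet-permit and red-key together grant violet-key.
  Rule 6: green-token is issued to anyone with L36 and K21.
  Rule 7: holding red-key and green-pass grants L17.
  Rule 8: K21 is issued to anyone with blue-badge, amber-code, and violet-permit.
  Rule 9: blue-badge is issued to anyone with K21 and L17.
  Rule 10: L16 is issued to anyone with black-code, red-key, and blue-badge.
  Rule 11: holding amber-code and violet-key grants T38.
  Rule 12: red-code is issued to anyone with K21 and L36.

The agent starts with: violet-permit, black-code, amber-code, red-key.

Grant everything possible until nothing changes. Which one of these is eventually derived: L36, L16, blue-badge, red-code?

L36

Holding violet-permit and red-key grants violet-key (Rule 5).
Holding amber-code and violet-key grants T38 (Rule 11).
Holding red-key and T38 grants green-pass (Rule 4).
Holding black-code and green-pass grants C2 (Rule 1).
Holding C2 and red-key grants L36 (Rule 2).
blue-badge would need K21 and L17 (Rule 9), but K21 is never granted. red-code would need K21 and L36 (Rule 12), but K21 is never granted. L16 would need black-code, red-key, and blue-badge (Rule 10), but blue-badge is never granted.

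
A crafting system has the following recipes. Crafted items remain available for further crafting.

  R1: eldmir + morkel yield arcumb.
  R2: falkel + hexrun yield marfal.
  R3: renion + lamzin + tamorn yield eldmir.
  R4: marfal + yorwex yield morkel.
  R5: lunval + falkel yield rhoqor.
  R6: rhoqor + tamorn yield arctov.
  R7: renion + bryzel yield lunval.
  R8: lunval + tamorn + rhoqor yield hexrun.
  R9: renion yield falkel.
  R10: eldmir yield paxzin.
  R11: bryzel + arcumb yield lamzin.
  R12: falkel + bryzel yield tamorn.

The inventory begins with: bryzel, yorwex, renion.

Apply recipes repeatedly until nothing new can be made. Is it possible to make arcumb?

arcumb would need eldmir and morkel (R1), but eldmir is never obtained.

No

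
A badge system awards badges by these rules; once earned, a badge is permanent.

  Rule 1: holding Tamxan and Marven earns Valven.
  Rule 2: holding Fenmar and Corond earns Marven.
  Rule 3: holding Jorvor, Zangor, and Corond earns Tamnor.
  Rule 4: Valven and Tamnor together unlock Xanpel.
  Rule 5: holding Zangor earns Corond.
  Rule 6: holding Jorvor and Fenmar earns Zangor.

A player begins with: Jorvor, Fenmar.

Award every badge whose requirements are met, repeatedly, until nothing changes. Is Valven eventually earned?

No

Valven would need Tamxan and Marven (Rule 1), but Tamxan is never earned.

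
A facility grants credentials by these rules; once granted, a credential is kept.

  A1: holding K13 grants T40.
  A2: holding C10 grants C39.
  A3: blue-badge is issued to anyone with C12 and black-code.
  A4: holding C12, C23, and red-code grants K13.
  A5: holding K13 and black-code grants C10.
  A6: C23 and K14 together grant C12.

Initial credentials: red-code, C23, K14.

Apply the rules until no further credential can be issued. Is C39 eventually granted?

C39 would need C10 (A2), but C10 is never granted.

No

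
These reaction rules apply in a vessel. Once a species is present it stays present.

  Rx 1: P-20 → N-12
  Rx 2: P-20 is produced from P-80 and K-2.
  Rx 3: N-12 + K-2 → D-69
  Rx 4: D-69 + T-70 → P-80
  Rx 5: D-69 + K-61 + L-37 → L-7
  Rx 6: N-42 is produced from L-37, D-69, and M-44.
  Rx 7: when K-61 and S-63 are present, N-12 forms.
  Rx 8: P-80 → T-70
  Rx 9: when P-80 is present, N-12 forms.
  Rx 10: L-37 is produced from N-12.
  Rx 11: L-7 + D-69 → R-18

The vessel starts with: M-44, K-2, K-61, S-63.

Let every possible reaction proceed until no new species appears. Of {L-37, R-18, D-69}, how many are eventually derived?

3

K-61 and S-63 present → N-12 forms (Rx 7).
N-12 and K-2 present → D-69 forms (Rx 3).
N-12 present → L-37 forms (Rx 10).
D-69, K-61, and L-37 present → L-7 forms (Rx 5).
L-7 and D-69 present → R-18 forms (Rx 11).
L-37: reached.
R-18: reached.
D-69: reached.
All 3 are reached.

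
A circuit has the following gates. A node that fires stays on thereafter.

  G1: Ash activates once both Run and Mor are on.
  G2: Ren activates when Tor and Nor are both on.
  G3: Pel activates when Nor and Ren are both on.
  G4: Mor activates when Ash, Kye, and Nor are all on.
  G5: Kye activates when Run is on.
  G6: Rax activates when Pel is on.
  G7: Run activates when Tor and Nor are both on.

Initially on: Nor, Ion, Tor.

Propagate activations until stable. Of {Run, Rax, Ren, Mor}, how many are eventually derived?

Tor and Nor are on, so Run activates (G7).
G2: Tor and Nor on → Ren on.
G3: Nor and Ren on → Pel on.
G6: Pel on → Rax on.
Run: reached.
Rax: reached.
Ren: reached.
Mor would need Ash, Kye, and Nor (G4), but Ash never turns on.
Reached: Run, Rax, and Ren — 3 of the 4.

3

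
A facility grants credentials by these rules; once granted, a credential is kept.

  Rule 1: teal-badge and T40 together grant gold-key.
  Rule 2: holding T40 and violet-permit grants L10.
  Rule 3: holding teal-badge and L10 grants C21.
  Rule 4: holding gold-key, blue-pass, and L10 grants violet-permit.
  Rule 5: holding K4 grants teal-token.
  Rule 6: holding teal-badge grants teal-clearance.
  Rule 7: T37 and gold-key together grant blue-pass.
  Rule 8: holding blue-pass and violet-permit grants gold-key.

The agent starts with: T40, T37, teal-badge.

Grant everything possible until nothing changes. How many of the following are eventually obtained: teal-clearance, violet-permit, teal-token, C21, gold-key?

Holding teal-badge grants teal-clearance (Rule 6).
Holding teal-badge and T40 grants gold-key (Rule 1).
teal-clearance: reached.
violet-permit would need gold-key, blue-pass, and L10 (Rule 4), but L10 is never granted.
teal-token would need K4 (Rule 5), but K4 is never granted.
C21 would need teal-badge and L10 (Rule 3), but L10 is never granted.
gold-key: reached.
Reached: teal-clearance and gold-key — 2 of the 5.

2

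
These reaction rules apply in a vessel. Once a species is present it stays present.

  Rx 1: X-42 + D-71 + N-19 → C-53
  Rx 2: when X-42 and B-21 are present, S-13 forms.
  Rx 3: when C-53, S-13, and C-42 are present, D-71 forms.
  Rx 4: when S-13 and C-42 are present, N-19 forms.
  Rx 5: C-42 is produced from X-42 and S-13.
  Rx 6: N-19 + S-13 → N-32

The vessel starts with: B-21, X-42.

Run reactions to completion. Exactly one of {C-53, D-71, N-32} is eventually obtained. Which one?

N-32

X-42 and B-21 present → S-13 forms (Rx 2).
X-42 and S-13 present → C-42 forms (Rx 5).
S-13 and C-42 present → N-19 forms (Rx 4).
N-19 and S-13 present → N-32 forms (Rx 6).
C-53 would need X-42, D-71, and N-19 (Rx 1), but D-71 never forms. D-71 would need C-53, S-13, and C-42 (Rx 3), but C-53 never forms.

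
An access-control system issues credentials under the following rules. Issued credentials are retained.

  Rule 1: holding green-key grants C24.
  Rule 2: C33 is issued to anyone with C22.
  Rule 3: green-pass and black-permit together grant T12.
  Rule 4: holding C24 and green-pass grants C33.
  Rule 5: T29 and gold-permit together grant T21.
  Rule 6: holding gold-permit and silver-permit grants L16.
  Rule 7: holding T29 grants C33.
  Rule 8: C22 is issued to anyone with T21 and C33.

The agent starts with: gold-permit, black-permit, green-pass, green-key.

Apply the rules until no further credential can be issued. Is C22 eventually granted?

C22 would need T21 and C33 (Rule 8), but T21 is never granted.

No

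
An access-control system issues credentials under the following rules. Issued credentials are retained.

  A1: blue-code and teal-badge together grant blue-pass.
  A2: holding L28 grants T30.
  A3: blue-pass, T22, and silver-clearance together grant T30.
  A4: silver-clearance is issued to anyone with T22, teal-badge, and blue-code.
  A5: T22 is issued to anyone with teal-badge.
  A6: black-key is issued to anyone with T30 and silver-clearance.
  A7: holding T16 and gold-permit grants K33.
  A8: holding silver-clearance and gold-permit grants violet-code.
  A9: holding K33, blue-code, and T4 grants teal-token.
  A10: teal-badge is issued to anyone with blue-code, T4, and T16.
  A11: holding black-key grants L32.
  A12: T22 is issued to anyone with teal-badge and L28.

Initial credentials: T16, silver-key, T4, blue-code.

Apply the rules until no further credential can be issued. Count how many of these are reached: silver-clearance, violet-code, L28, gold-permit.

Holding blue-code, T4, and T16 grants teal-badge (A10).
Holding teal-badge grants T22 (A5).
Holding T22, teal-badge, and blue-code grants silver-clearance (A4).
silver-clearance: reached.
violet-code would need silver-clearance and gold-permit (A8), but gold-permit is never granted.
No rule produces L28, and it is not given.
No rule produces gold-permit, and it is not given.
Reached: silver-clearance — 1 of the 4.

1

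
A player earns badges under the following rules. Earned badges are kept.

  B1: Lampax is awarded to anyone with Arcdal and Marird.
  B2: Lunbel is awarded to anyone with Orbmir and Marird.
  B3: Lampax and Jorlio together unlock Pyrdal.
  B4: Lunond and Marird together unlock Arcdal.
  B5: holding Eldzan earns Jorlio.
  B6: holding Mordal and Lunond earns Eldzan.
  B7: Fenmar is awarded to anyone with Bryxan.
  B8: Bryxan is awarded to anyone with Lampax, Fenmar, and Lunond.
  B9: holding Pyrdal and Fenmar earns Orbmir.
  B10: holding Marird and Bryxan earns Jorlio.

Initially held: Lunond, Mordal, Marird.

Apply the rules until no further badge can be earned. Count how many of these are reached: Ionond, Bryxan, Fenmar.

0

No rule produces Ionond, and it is not given.
Bryxan would need Lampax, Fenmar, and Lunond (B8), but Fenmar is never earned.
Fenmar would need Bryxan (B7), but Bryxan is never earned.
None of the 3 are reached.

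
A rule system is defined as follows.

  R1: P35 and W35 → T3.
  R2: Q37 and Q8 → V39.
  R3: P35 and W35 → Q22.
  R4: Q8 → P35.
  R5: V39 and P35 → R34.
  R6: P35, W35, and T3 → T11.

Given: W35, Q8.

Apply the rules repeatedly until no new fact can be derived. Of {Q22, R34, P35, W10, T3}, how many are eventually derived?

3

Q8 holds, so P35 follows (R4).
P35 and W35 hold, so Q22 follows (R3).
P35 and W35 hold, so T3 follows (R1).
Q22: reached.
R34 would need V39 and P35 (R5), but V39 is never established.
P35: reached.
No rule produces W10, and it is not given.
T3: reached.
Reached: Q22, P35, and T3 — 3 of the 5.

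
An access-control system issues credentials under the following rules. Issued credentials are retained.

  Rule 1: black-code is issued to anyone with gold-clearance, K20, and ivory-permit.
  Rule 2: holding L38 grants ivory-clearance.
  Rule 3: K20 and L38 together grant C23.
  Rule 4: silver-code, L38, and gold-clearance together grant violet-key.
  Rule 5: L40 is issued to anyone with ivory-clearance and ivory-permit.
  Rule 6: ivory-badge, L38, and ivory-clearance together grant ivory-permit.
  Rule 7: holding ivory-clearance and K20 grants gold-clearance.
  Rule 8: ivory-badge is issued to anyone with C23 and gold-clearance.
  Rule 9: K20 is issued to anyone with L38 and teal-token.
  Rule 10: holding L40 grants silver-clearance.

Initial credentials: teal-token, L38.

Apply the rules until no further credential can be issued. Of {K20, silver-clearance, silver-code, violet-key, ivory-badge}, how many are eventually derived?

3

Holding L38 and teal-token grants K20 (Rule 9).
Holding L38 grants ivory-clearance (Rule 2).
Holding K20 and L38 grants C23 (Rule 3).
Holding ivory-clearance and K20 grants gold-clearance (Rule 7).
Holding C23 and gold-clearance grants ivory-badge (Rule 8).
Holding ivory-badge, L38, and ivory-clearance grants ivory-permit (Rule 6).
Holding ivory-clearance and ivory-permit grants L40 (Rule 5).
Holding L40 grants silver-clearance (Rule 10).
K20: reached.
silver-clearance: reached.
No rule produces silver-code, and it is not given.
violet-key would need silver-code, L38, and gold-clearance (Rule 4), but silver-code is never granted.
ivory-badge: reached.
Reached: K20, silver-clearance, and ivory-badge — 3 of the 5.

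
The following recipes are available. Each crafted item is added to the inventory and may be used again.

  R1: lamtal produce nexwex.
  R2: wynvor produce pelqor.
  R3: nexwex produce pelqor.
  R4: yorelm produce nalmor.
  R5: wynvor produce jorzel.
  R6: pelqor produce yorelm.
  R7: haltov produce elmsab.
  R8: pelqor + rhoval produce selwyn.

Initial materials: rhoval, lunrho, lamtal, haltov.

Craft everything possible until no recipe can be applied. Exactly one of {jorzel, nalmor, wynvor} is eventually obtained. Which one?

lamtal → nexwex (R1).
nexwex → pelqor (R3).
pelqor → yorelm (R6).
Using R4, yorelm makes nalmor.
No rule produces wynvor, and it is not given. jorzel would need wynvor (R5), but wynvor is never obtained.

nalmor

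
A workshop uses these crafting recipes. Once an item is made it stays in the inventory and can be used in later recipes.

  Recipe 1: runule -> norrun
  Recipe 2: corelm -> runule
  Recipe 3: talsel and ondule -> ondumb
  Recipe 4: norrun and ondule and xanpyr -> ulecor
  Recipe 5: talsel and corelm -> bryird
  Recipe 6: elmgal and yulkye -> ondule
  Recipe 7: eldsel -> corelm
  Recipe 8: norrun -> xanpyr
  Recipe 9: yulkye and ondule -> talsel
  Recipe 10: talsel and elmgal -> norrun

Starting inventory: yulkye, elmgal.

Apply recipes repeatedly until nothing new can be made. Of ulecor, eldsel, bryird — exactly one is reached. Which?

Using Recipe 6, elmgal and yulkye make ondule.
yulkye and ondule -> talsel (Recipe 9).
Using Recipe 10, talsel and elmgal make norrun.
Using Recipe 8, norrun makes xanpyr.
Using Recipe 4, norrun, ondule, and xanpyr make ulecor.
No rule produces eldsel, and it is not given. bryird would need talsel and corelm (Recipe 5), but corelm is never obtained.

ulecor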